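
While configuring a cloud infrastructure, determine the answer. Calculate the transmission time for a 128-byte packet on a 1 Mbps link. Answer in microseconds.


Given: packet = 128 bytes, bandwidth = 1 Mbps
Packet in bits = 128 * 8 = 1024 bits
Bandwidth = 1 * 10^6 = 1000000 bps
Time = 1024 / 1000000 seconds
Time in us = 1024 * 10^6 / 1000000 = 1024

1024


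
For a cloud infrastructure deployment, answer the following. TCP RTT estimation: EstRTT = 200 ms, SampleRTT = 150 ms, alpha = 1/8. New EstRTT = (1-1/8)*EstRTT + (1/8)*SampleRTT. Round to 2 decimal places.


Given: EstRTT = 200 ms, SampleRTT = 150 ms, alpha = 1/8
New EstRTT = (1 - alpha) * EstRTT + alpha * SampleRTT
(7/8) * 200 = 175
(1/8) * 150 = 18.75
New EstRTT = 175 + 18.75 = 193.75 ms -> 193.75 ms (2 dp)

193.75


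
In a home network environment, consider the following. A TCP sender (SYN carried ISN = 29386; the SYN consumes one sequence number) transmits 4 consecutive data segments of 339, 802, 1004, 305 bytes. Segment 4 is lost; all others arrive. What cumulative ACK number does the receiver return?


SYN uses sequence number 29386; first data byte = ISN + 1 = 29387.
Segment 1: SEQ = 29387, len = 339 B, covers [29387, 29725]
Segment 2: SEQ = 29726, len = 802 B, covers [29726, 30527]
Segment 3: SEQ = 30528, len = 1004 B, covers [30528, 31531]
Segment 4: SEQ = 31532, len = 305 B, covers [31532, 31836] [LOST]
In-order data received: bytes [29387, 31531] (segments 1..3).
Segment 4 missing -> gap begins at byte 31532.
Cumulative ACK = next expected in-order byte = 29387 + 339 + 802 + 1004 = 31532

31532


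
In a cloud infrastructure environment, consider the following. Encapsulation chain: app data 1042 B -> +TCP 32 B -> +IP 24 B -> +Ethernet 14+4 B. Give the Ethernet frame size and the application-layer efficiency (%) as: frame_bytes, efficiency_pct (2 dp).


TCP segment = 1042 + 32 = 1074 B
IP packet = 1074 + 24 = 1098 B
Ethernet frame = 1098 + 14 + 4 = 1116 B
Efficiency = app / frame = 1042 / 1116 = 0.933692 = 93.3692% -> 93.37% (2 dp)

1116, 93.37


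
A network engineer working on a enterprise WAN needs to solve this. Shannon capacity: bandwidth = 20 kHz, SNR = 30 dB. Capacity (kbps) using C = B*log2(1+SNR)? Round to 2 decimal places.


Given: B = 20 kHz, SNR = 30 dB
SNR linear = 10^(30/10) = 1000
1 + SNR = 1001
log2(1001) = 9.9672262588
C = 20 * 1000 * 9.9672262588 = 199344.5252 bps
C = 199.344525 kbps -> 199.34 kbps (2 dp)

199.34


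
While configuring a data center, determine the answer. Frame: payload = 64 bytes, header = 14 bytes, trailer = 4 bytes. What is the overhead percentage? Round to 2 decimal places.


Given: payload = 64 B, header = 14 B, trailer = 4 B
Overhead bytes = header + trailer = 14 + 4 = 18
Total frame = payload + overhead = 64 + 18 = 82
Overhead % = 18 / 82 * 100 = 21.9512% -> 21.95% (2 dp)

21.95


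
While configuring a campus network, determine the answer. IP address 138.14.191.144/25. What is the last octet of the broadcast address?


Given: IP = 138.14.191.144, prefix = /25
Host bits = 32 - 25 = 7
Network last octet = 144 AND mask = 128
Host part size = 2^7 - 1 = 127
Broadcast last octet = 128 OR 127 = 255

255


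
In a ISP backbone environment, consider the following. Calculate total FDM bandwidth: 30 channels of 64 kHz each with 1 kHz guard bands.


Given: 30 channels, 64 kHz each, guard = 1 kHz
Channel bandwidth = 30 * 64 = 1920 kHz
Guard bands = 29 gaps * 1 kHz = 29 kHz
Total = 1920 + 29 = 1949 kHz

1949


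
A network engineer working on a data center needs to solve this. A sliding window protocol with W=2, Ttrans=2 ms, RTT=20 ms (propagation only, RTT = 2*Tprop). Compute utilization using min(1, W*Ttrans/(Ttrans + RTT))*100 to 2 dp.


Given: W = 2, Ttrans = 2 ms, RTT = 20 ms (= 2 * Tprop, Tprop = 10 ms)
Cycle time = Ttrans + RTT = 2 + 20 = 22 ms (first packet sent until its ACK returns)
W * Ttrans = 2 * 2 = 4 ms of sending per cycle
W * Ttrans / (Ttrans + RTT) = 4 / 22 = 0.181818
U = min(1, 0.181818) = 0.181818
U% = 18.18%

18.18


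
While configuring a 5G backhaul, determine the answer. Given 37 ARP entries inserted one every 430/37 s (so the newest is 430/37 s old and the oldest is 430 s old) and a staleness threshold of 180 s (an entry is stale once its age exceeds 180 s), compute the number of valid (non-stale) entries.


Ages are k * 430/37 s for k = 1..37 (spacing = 11.6216 s).
Entry k is valid iff k * 430/37 <= 180 iff k <= 37 * 180 / 430 = 15.4884
n_valid = floor(15.4884) = 15
(n_stale = 37 - 15 = 22)

15


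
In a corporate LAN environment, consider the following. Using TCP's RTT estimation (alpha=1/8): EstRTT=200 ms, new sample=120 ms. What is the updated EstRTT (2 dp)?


Given: EstRTT = 200 ms, SampleRTT = 120 ms, alpha = 1/8
New EstRTT = (1 - alpha) * EstRTT + alpha * SampleRTT
(7/8) * 200 = 175
(1/8) * 120 = 15
New EstRTT = 175 + 15 = 190 ms -> 190.00 ms (2 dp)

190.00


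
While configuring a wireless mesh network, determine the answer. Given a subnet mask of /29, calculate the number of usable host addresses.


Given: subnet mask /29
Host bits = 32 - 29 = 3
Total addresses = 2^3 = 8
Usable hosts = 8 - 2 (network + broadcast) = 6

6


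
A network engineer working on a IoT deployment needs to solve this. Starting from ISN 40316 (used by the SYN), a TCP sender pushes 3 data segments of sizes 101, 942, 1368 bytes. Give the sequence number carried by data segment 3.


The SYN occupies sequence number ISN = 40316, so the first data byte is ISN + 1 = 40317.
SEQ of data segment i = (ISN + 1) + sum of payload sizes of segments 1..i-1.
Segment 1: SEQ = 40317, payload = 101 bytes
Segment 2: SEQ = 40418, payload = 942 bytes
Segment 3: SEQ = 41360, payload = 1368 bytes
SEQ of segment 3 = 40317 + 101 + 942 = 41360

41360


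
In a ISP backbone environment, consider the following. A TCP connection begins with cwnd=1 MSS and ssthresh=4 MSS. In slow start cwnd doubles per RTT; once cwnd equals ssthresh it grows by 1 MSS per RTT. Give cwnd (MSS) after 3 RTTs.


RTT 0: cwnd = 1 MSS (initial)
RTT 1: cwnd = 2 MSS (slow start, doubled)
RTT 2: cwnd = 4 MSS (slow start, doubled)
RTT 3: cwnd = 5 MSS (congestion avoidance, +1)

5


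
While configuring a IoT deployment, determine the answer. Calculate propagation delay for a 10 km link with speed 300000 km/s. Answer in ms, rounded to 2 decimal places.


Given: distance = 10 km, speed = 300000 km/s
Delay = distance / speed = 10 / 300000 seconds
Delay in ms = 10 * 1000 / 300000
Delay = 0.0333 ms
Rounded to 2 dp = 0.03 ms

0.03


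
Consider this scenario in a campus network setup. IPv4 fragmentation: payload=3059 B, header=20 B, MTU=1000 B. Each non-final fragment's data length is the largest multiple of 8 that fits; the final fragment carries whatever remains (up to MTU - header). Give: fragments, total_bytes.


Max data per non-final fragment = floor((MTU - header)/8)*8 = floor((1000 - 20)/8)*8 = floor(980/8)*8 = 976 B
Final fragment needs no 8-byte alignment: it can carry up to MTU - header = 980 B
Non-final fragments needed = ceil((payload - 980) / 976) = ceil(2079/976) = ceil(2.1301) = 3
Number of fragments = 3 + 1 = 4
Fragment sizes (data): 3 * 976 B + 131 B (last, 131 <= 980 OK)
Total bytes sent = payload + n_frags * header = 3059 + 4*20 = 3059 + 80 = 3139 B

4, 3139


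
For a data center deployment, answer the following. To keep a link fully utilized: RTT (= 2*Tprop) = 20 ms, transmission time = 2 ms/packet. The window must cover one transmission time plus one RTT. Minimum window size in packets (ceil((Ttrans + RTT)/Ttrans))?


Given: Ttrans = 2 ms, RTT = 20 ms (= 2 * Tprop, Tprop = 10 ms)
Time until first ACK returns = Ttrans + RTT = 2 + 20 = 22 ms
Need W * Ttrans >= Ttrans + RTT  ->  W >= (Ttrans + RTT) / Ttrans
(Ttrans + RTT) / Ttrans = 22 / 2 = 11
W_min = ceil(11) = 11

11


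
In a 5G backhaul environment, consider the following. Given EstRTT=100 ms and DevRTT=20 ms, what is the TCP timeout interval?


Given: EstRTT = 100 ms, DevRTT = 20 ms
Timeout = EstRTT + 4 * DevRTT
4 * DevRTT = 4 * 20 = 80
Timeout = 100 + 80 = 180 ms

180


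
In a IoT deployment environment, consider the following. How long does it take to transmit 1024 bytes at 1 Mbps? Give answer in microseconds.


Given: packet = 1024 bytes, bandwidth = 1 Mbps
Packet in bits = 1024 * 8 = 8192 bits
Bandwidth = 1 * 10^6 = 1000000 bps
Time = 8192 / 1000000 seconds
Time in us = 8192 * 10^6 / 1000000 = 8192

8192


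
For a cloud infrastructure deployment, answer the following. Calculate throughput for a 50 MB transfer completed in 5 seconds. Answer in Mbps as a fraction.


Given: file = 50 MB, time = 5 s
File in Mb = 50 * 8 = 400 Mb
Throughput = 400 / 5 Mbps
Throughput = 80 Mbps

80


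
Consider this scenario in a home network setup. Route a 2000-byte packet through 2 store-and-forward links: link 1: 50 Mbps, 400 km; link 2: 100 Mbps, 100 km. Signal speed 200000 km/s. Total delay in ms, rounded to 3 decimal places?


Packet = 2000 bytes = 16000 bits. Store-and-forward: sum (t_trans + t_prop) per link.
Link 1: t_trans = 16000/(50*10^6) s = 0.3200 ms; t_prop = 400/200000 s = 2.0000 ms; subtotal = 2.3200 ms
Link 2: t_trans = 16000/(100*10^6) s = 0.1600 ms; t_prop = 100/200000 s = 0.5000 ms; subtotal = 0.6600 ms
End-to-end = 2.3200 + 0.6600 = 2.9800 ms -> 2.980 ms (3 dp)

2.980


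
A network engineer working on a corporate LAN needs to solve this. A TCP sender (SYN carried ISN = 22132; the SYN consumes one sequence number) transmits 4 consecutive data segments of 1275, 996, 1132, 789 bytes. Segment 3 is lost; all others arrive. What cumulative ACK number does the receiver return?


SYN uses sequence number 22132; first data byte = ISN + 1 = 22133.
Segment 1: SEQ = 22133, len = 1275 B, covers [22133, 23407]
Segment 2: SEQ = 23408, len = 996 B, covers [23408, 24403]
Segment 3: SEQ = 24404, len = 1132 B, covers [24404, 25535] [LOST]
Segment 4: SEQ = 25536, len = 789 B, covers [25536, 26324]
In-order data received: bytes [22133, 24403] (segments 1..2).
Segment 3 missing -> gap begins at byte 24404; later segments buffered out of order.
Cumulative ACK = next expected in-order byte = 22133 + 1275 + 996 = 24404

24404


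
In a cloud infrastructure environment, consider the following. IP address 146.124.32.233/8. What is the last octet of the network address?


Given: IP = 146.124.32.233, prefix = /8
Subnet mask = 255.0.0.0
Last octet of IP: 233
Last octet of mask: 0
Network last octet = 233 AND 0 = 0

0


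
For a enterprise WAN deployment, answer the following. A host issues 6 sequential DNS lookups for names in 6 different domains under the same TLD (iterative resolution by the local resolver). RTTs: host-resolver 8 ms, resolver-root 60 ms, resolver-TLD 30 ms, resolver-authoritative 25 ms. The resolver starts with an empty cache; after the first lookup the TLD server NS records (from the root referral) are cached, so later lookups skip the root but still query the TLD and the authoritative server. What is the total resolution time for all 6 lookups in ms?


Lookup 1 (cold cache): local + root + TLD + auth = 8 + 60 + 30 + 25 = 123 ms
Lookups 2..6 (TLD NS cached -> skip root; new domain -> still ask TLD and auth): local + TLD + auth = 8 + 30 + 25 = 63 ms each
Remaining 5 lookups: 5 * 63 = 315 ms
Total = 123 + 315 = 438 ms

438


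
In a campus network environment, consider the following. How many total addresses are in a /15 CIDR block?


Given: CIDR prefix /15
Host bits = 32 - 15 = 17
Total addresses = 2^17 = 131072

131072


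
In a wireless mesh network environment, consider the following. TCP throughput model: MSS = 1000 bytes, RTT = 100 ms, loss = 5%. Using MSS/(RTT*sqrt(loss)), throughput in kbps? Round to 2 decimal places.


Given: MSS = 1000 bytes, RTT = 100 ms, loss = 5%
RTT in seconds = 100 / 1000 = 0.1
Loss rate = 5% = 0.05
sqrt(loss) = sqrt(0.05) = 0.223606797750
Throughput (bytes/s) = 1000 / (0.1 * 0.223606797750) = 44721.3595
Throughput (kbps) = 44721.3595 * 8 / 1000 = 357.770876 -> 357.77 kbps (2 dp)

357.77


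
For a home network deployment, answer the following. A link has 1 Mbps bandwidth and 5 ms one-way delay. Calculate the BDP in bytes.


Given: bandwidth = 1 Mbps, delay = 5 ms
BDP in bits = 1 * 10^6 * 5 / 1000
BDP in bits = 5000
BDP in bytes = 5000 / 8 = 625

625


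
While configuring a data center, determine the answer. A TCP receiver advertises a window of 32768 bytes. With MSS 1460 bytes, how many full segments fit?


Given: RWND = 32768 bytes, MSS = 1460 bytes
Full segments = floor(RWND / MSS)
Full segments = floor(32768 / 1460)
Full segments = floor(22.4438) = 22

22


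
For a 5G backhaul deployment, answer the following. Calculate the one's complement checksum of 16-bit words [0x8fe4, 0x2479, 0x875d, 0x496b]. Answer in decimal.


Given words: [0x8fe4, 0x2479, 0x875d, 0x496b]
Step 1: Sum all words
Raw sum = 36836 + 9337 + 34653 + 18795 = 99621
Step 2: Fold carry: (34085 + 1) = 34086
One's complement = ~34086 & 0xFFFF = 31449

31449


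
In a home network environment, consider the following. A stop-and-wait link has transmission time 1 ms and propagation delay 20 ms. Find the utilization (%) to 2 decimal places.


Given: Ttrans = 1 ms, Tprop = 20 ms
RTT = 2 * Tprop = 2 * 20 = 40 ms
U = Ttrans / (Ttrans + RTT)
U = 1 / (1 + 40)
U = 1 / 41 = 0.02439
U% = 2.44%

2.44


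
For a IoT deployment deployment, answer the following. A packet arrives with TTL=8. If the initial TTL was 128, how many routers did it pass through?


Given: initial TTL = 128, received TTL = 8
Hops = initial TTL - received TTL
Hops = 128 - 8 = 120

120


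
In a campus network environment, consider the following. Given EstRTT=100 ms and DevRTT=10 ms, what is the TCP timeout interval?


Given: EstRTT = 100 ms, DevRTT = 10 ms
Timeout = EstRTT + 4 * DevRTT
4 * DevRTT = 4 * 10 = 40
Timeout = 100 + 40 = 140 ms

140


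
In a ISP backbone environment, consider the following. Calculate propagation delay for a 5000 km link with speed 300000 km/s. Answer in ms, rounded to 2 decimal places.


Given: distance = 5000 km, speed = 300000 km/s
Delay = distance / speed = 5000 / 300000 seconds
Delay in ms = 5000 * 1000 / 300000
Delay = 16.6667 ms
Rounded to 2 dp = 16.67 ms

16.67


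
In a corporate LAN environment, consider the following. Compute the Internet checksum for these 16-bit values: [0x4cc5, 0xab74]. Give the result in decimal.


Given words: [0x4cc5, 0xab74]
Step 1: Sum all words
Raw sum = 19653 + 43892 = 63545
One's complement = ~63545 & 0xFFFF = 1990

1990


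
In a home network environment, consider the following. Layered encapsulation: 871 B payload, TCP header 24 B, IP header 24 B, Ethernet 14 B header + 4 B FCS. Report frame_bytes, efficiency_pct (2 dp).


TCP segment = 871 + 24 = 895 B
IP packet = 895 + 24 = 919 B
Ethernet frame = 919 + 14 + 4 = 937 B
Efficiency = app / frame = 871 / 937 = 0.929562 = 92.9562% -> 92.96% (2 dp)

937, 92.96


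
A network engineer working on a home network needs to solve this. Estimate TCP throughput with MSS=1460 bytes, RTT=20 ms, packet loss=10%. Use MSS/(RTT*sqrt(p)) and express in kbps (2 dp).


Given: MSS = 1460 bytes, RTT = 20 ms, loss = 10%
RTT in seconds = 20 / 1000 = 0.02
Loss rate = 10% = 0.1
sqrt(loss) = sqrt(0.1) = 0.316227766017
Throughput (bytes/s) = 1460 / (0.02 * 0.316227766017) = 230846.2692
Throughput (kbps) = 230846.2692 * 8 / 1000 = 1846.770154 -> 1846.77 kbps (2 dp)

1846.77


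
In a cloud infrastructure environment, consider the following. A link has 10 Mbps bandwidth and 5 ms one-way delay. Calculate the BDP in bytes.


Given: bandwidth = 10 Mbps, delay = 5 ms
BDP in bits = 10 * 10^6 * 5 / 1000
BDP in bits = 50000
BDP in bytes = 50000 / 8 = 6250

6250


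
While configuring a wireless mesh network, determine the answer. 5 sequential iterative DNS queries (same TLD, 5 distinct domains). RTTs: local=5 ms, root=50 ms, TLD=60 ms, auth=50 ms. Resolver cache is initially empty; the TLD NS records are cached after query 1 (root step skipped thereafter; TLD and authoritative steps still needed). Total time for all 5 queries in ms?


Lookup 1 (cold cache): local + root + TLD + auth = 5 + 50 + 60 + 50 = 165 ms
Lookups 2..5 (TLD NS cached -> skip root; new domain -> still ask TLD and auth): local + TLD + auth = 5 + 60 + 50 = 115 ms each
Remaining 4 lookups: 4 * 115 = 460 ms
Total = 165 + 460 = 625 ms

625


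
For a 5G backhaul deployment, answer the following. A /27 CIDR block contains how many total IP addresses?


Given: CIDR prefix /27
Host bits = 32 - 27 = 5
Total addresses = 2^5 = 32

32


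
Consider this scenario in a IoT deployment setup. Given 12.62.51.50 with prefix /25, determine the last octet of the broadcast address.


Given: IP = 12.62.51.50, prefix = /25
Host bits = 32 - 25 = 7
Network last octet = 50 AND mask = 0
Host part size = 2^7 - 1 = 127
Broadcast last octet = 0 OR 127 = 127

127


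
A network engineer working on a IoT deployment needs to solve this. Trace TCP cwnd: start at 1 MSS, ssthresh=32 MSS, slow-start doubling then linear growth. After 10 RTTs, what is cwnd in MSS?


RTT 0: cwnd = 1 MSS (initial)
RTT 1: cwnd = 2 MSS (slow start, doubled)
RTT 2: cwnd = 4 MSS (slow start, doubled)
RTT 3: cwnd = 8 MSS (slow start, doubled)
RTT 4: cwnd = 16 MSS (slow start, doubled)
RTT 5: cwnd = 32 MSS (slow start, doubled)
RTT 6: cwnd = 33 MSS (congestion avoidance, +1)
RTT 7: cwnd = 34 MSS (congestion avoidance, +1)
RTT 8: cwnd = 35 MSS (congestion avoidance, +1)
RTT 9: cwnd = 36 MSS (congestion avoidance, +1)
RTT 10: cwnd = 37 MSS (congestion avoidance, +1)

37


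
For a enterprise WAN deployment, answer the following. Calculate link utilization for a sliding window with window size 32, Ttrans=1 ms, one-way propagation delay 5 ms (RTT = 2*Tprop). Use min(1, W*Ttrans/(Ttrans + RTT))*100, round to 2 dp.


Given: W = 32, Ttrans = 1 ms, RTT = 10 ms (= 2 * Tprop, Tprop = 5 ms)
Cycle time = Ttrans + RTT = 1 + 10 = 11 ms (first packet sent until its ACK returns)
W * Ttrans = 32 * 1 = 32 ms of sending per cycle
W * Ttrans / (Ttrans + RTT) = 32 / 11 = 2.909091
U = min(1, 2.909091) = 1.000000
U% = 100.00%

100.00


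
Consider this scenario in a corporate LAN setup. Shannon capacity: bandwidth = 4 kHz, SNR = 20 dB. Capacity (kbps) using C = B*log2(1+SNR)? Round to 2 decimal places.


Given: B = 4 kHz, SNR = 20 dB
SNR linear = 10^(20/10) = 100
1 + SNR = 101
log2(101) = 6.6582114828
C = 4 * 1000 * 6.6582114828 = 26632.8459 bps
C = 26.632846 kbps -> 26.63 kbps (2 dp)

26.63


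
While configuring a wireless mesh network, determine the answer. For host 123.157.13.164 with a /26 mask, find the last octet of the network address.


Given: IP = 123.157.13.164, prefix = /26
Subnet mask = 255.255.255.192
Last octet of IP: 164
Last octet of mask: 192
Network last octet = 164 AND 192 = 128

128


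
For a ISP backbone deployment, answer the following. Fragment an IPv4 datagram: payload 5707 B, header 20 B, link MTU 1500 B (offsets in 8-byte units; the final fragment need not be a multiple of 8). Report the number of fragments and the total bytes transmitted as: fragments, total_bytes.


Max data per non-final fragment = floor((MTU - header)/8)*8 = floor((1500 - 20)/8)*8 = floor(1480/8)*8 = 1480 B
Final fragment needs no 8-byte alignment: it can carry up to MTU - header = 1480 B
Non-final fragments needed = ceil((payload - 1480) / 1480) = ceil(4227/1480) = ceil(2.8561) = 3
Number of fragments = 3 + 1 = 4
Fragment sizes (data): 3 * 1480 B + 1267 B (last, 1267 <= 1480 OK)
Total bytes sent = payload + n_frags * header = 5707 + 4*20 = 5707 + 80 = 5787 B

4, 5787


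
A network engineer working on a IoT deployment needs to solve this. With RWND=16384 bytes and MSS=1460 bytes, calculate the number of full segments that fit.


Given: RWND = 16384 bytes, MSS = 1460 bytes
Full segments = floor(RWND / MSS)
Full segments = floor(16384 / 1460)
Full segments = floor(11.2219) = 11

11


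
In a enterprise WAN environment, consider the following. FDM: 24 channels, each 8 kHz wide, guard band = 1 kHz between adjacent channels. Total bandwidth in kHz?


Given: 24 channels, 8 kHz each, guard = 1 kHz
Channel bandwidth = 24 * 8 = 192 kHz
Guard bands = 23 gaps * 1 kHz = 23 kHz
Total = 192 + 23 = 215 kHz

215


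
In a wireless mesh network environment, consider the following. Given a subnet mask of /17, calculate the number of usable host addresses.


Given: subnet mask /17
Host bits = 32 - 17 = 15
Total addresses = 2^15 = 32768
Usable hosts = 32768 - 2 (network + broadcast) = 32766

32766


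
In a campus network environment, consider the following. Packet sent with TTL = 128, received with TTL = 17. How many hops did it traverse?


Given: initial TTL = 128, received TTL = 17
Hops = initial TTL - received TTL
Hops = 128 - 17 = 111

111


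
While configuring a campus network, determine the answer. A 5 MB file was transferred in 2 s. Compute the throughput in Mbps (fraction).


Given: file = 5 MB, time = 2 s
File in Mb = 5 * 8 = 40 Mb
Throughput = 40 / 2 Mbps
Throughput = 20 Mbps

20


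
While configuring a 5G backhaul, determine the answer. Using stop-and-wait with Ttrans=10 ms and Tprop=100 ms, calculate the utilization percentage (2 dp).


Given: Ttrans = 10 ms, Tprop = 100 ms
RTT = 2 * Tprop = 2 * 100 = 200 ms
U = Ttrans / (Ttrans + RTT)
U = 10 / (10 + 200)
U = 10 / 210 = 0.047619
U% = 4.76%

4.76


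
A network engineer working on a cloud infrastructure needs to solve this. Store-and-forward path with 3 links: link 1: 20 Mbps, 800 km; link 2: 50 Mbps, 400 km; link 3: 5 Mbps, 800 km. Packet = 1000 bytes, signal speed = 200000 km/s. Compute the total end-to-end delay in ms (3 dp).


Packet = 1000 bytes = 8000 bits. Store-and-forward: sum (t_trans + t_prop) per link.
Link 1: t_trans = 8000/(20*10^6) s = 0.4000 ms; t_prop = 800/200000 s = 4.0000 ms; subtotal = 4.4000 ms
Link 2: t_trans = 8000/(50*10^6) s = 0.1600 ms; t_prop = 400/200000 s = 2.0000 ms; subtotal = 2.1600 ms
Link 3: t_trans = 8000/(5*10^6) s = 1.6000 ms; t_prop = 800/200000 s = 4.0000 ms; subtotal = 5.6000 ms
End-to-end = 4.4000 + 2.1600 + 5.6000 = 12.1600 ms -> 12.160 ms (3 dp)

12.160


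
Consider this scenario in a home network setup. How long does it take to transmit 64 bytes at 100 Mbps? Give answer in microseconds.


Given: packet = 64 bytes, bandwidth = 100 Mbps
Packet in bits = 64 * 8 = 512 bits
Bandwidth = 100 * 10^6 = 100000000 bps
Time = 512 / 100000000 seconds
Time in us = 512 * 10^6 / 100000000 = 5.12

5.12


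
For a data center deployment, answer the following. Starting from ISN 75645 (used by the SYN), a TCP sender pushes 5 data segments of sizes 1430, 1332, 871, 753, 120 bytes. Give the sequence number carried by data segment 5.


The SYN occupies sequence number ISN = 75645, so the first data byte is ISN + 1 = 75646.
SEQ of data segment i = (ISN + 1) + sum of payload sizes of segments 1..i-1.
Segment 1: SEQ = 75646, payload = 1430 bytes
Segment 2: SEQ = 77076, payload = 1332 bytes
Segment 3: SEQ = 78408, payload = 871 bytes
Segment 4: SEQ = 79279, payload = 753 bytes
Segment 5: SEQ = 80032, payload = 120 bytes
SEQ of segment 5 = 75646 + 1430 + 1332 + 871 + 753 = 80032

80032


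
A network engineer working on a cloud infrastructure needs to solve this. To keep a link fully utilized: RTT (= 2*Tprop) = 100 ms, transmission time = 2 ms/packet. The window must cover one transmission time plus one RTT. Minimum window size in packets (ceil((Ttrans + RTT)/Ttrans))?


Given: Ttrans = 2 ms, RTT = 100 ms (= 2 * Tprop, Tprop = 50 ms)
Time until first ACK returns = Ttrans + RTT = 2 + 100 = 102 ms
Need W * Ttrans >= Ttrans + RTT  ->  W >= (Ttrans + RTT) / Ttrans
(Ttrans + RTT) / Ttrans = 102 / 2 = 51
W_min = ceil(51) = 51

51


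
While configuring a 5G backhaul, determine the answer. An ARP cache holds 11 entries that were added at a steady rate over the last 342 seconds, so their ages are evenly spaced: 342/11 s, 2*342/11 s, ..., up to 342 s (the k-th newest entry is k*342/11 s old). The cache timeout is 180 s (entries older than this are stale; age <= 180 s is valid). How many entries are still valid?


Ages are k * 342/11 s for k = 1..11 (spacing = 31.0909 s).
Entry k is valid iff k * 342/11 <= 180 iff k <= 11 * 180 / 342 = 5.7895
n_valid = floor(5.7895) = 5
(n_stale = 11 - 5 = 6)

5


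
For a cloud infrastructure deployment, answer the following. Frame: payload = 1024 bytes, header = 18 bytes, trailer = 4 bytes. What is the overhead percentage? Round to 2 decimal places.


Given: payload = 1024 B, header = 18 B, trailer = 4 B
Overhead bytes = header + trailer = 18 + 4 = 22
Total frame = payload + overhead = 1024 + 22 = 1046
Overhead % = 22 / 1046 * 100 = 2.1033% -> 2.10% (2 dp)

2.10


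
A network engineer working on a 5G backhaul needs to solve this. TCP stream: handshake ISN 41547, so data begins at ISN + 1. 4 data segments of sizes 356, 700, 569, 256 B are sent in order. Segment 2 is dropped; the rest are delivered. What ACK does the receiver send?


SYN uses sequence number 41547; first data byte = ISN + 1 = 41548.
Segment 1: SEQ = 41548, len = 356 B, covers [41548, 41903]
Segment 2: SEQ = 41904, len = 700 B, covers [41904, 42603] [LOST]
Segment 3: SEQ = 42604, len = 569 B, covers [42604, 43172]
Segment 4: SEQ = 43173, len = 256 B, covers [43173, 43428]
In-order data received: bytes [41548, 41903] (segments 1..1).
Segment 2 missing -> gap begins at byte 41904; later segments buffered out of order.
Cumulative ACK = next expected in-order byte = 41548 + 356 = 41904

41904


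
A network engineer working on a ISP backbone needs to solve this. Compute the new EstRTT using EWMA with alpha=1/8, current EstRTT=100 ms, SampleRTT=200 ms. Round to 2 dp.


Given: EstRTT = 100 ms, SampleRTT = 200 ms, alpha = 1/8
New EstRTT = (1 - alpha) * EstRTT + alpha * SampleRTT
(7/8) * 100 = 87.5
(1/8) * 200 = 25
New EstRTT = 87.5 + 25 = 112.5 ms -> 112.50 ms (2 dp)

112.50


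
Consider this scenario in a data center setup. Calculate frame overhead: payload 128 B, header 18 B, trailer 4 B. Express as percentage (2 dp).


Given: payload = 128 B, header = 18 B, trailer = 4 B
Overhead bytes = header + trailer = 18 + 4 = 22
Total frame = payload + overhead = 128 + 22 = 150
Overhead % = 22 / 150 * 100 = 14.6667% -> 14.67% (2 dp)

14.67


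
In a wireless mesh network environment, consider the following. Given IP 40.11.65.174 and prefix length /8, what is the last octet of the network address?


Given: IP = 40.11.65.174, prefix = /8
Subnet mask = 255.0.0.0
Last octet of IP: 174
Last octet of mask: 0
Network last octet = 174 AND 0 = 0

0


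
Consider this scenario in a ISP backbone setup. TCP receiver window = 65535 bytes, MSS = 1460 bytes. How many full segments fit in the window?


Given: RWND = 65535 bytes, MSS = 1460 bytes
Full segments = floor(RWND / MSS)
Full segments = floor(65535 / 1460)
Full segments = floor(44.887) = 44

44


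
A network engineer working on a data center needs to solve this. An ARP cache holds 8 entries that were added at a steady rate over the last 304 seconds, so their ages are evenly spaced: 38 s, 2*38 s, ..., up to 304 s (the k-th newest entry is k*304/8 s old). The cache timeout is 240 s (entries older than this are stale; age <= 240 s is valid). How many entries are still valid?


Ages are k * 304/8 s for k = 1..8 (spacing = 38.0000 s).
Entry k is valid iff k * 304/8 <= 240 iff k <= 8 * 240 / 304 = 6.3158
n_valid = floor(6.3158) = 6
(n_stale = 8 - 6 = 2)

6


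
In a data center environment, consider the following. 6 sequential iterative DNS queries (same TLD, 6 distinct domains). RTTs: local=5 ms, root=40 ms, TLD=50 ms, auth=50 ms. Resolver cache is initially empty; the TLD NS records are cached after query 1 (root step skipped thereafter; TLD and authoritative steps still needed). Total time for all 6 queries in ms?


Lookup 1 (cold cache): local + root + TLD + auth = 5 + 40 + 50 + 50 = 145 ms
Lookups 2..6 (TLD NS cached -> skip root; new domain -> still ask TLD and auth): local + TLD + auth = 5 + 50 + 50 = 105 ms each
Remaining 5 lookups: 5 * 105 = 525 ms
Total = 145 + 525 = 670 ms

670


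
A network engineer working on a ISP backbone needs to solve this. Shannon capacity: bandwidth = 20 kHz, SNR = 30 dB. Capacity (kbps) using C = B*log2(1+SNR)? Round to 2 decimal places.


Given: B = 20 kHz, SNR = 30 dB
SNR linear = 10^(30/10) = 1000
1 + SNR = 1001
log2(1001) = 9.9672262588
C = 20 * 1000 * 9.9672262588 = 199344.5252 bps
C = 199.344525 kbps -> 199.34 kbps (2 dp)

199.34


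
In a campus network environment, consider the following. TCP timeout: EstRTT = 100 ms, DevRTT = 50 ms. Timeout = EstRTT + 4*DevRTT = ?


Given: EstRTT = 100 ms, DevRTT = 50 ms
Timeout = EstRTT + 4 * DevRTT
4 * DevRTT = 4 * 50 = 200
Timeout = 100 + 200 = 300 ms

300


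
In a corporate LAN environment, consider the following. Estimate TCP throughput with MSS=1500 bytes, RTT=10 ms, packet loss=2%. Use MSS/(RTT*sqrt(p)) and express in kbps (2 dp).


Given: MSS = 1500 bytes, RTT = 10 ms, loss = 2%
RTT in seconds = 10 / 1000 = 0.01
Loss rate = 2% = 0.02
sqrt(loss) = sqrt(0.02) = 0.141421356237
Throughput (bytes/s) = 1500 / (0.01 * 0.141421356237) = 1060660.1718
Throughput (kbps) = 1060660.1718 * 8 / 1000 = 8485.281374 -> 8485.28 kbps (2 dp)

8485.28


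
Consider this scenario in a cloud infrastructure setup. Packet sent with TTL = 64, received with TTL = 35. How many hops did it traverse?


Given: initial TTL = 64, received TTL = 35
Hops = initial TTL - received TTL
Hops = 64 - 35 = 29

29


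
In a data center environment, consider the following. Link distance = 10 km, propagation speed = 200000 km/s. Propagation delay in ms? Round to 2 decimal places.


Given: distance = 10 km, speed = 200000 km/s
Delay = distance / speed = 10 / 200000 seconds
Delay in ms = 10 * 1000 / 200000
Delay = 0.0500 ms
Rounded to 2 dp = 0.05 ms

0.05


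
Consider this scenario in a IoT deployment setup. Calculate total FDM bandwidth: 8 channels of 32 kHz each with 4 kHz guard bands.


Given: 8 channels, 32 kHz each, guard = 4 kHz
Channel bandwidth = 8 * 32 = 256 kHz
Guard bands = 7 gaps * 4 kHz = 28 kHz
Total = 256 + 28 = 284 kHz

284


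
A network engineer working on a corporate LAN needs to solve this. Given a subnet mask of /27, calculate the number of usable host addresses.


Given: subnet mask /27
Host bits = 32 - 27 = 5
Total addresses = 2^5 = 32
Usable hosts = 32 - 2 (network + broadcast) = 30

30


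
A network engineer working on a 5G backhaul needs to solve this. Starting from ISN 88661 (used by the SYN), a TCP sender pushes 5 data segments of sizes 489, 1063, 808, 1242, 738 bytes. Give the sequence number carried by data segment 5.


The SYN occupies sequence number ISN = 88661, so the first data byte is ISN + 1 = 88662.
SEQ of data segment i = (ISN + 1) + sum of payload sizes of segments 1..i-1.
Segment 1: SEQ = 88662, payload = 489 bytes
Segment 2: SEQ = 89151, payload = 1063 bytes
Segment 3: SEQ = 90214, payload = 808 bytes
Segment 4: SEQ = 91022, payload = 1242 bytes
Segment 5: SEQ = 92264, payload = 738 bytes
SEQ of segment 5 = 88662 + 489 + 1063 + 808 + 1242 = 92264

92264


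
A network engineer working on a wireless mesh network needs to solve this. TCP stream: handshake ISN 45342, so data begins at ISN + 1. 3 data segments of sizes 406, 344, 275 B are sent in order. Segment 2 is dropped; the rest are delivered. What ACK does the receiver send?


SYN uses sequence number 45342; first data byte = ISN + 1 = 45343.
Segment 1: SEQ = 45343, len = 406 B, covers [45343, 45748]
Segment 2: SEQ = 45749, len = 344 B, covers [45749, 46092] [LOST]
Segment 3: SEQ = 46093, len = 275 B, covers [46093, 46367]
In-order data received: bytes [45343, 45748] (segments 1..1).
Segment 2 missing -> gap begins at byte 45749; later segments buffered out of order.
Cumulative ACK = next expected in-order byte = 45343 + 406 = 45749

45749


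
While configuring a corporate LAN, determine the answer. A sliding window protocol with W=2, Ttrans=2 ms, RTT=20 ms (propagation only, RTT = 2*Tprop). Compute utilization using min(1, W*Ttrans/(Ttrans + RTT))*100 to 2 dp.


Given: W = 2, Ttrans = 2 ms, RTT = 20 ms (= 2 * Tprop, Tprop = 10 ms)
Cycle time = Ttrans + RTT = 2 + 20 = 22 ms (first packet sent until its ACK returns)
W * Ttrans = 2 * 2 = 4 ms of sending per cycle
W * Ttrans / (Ttrans + RTT) = 4 / 22 = 0.181818
U = min(1, 0.181818) = 0.181818
U% = 18.18%

18.18


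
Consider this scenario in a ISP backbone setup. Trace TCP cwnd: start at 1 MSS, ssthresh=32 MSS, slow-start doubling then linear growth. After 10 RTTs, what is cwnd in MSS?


RTT 0: cwnd = 1 MSS (initial)
RTT 1: cwnd = 2 MSS (slow start, doubled)
RTT 2: cwnd = 4 MSS (slow start, doubled)
RTT 3: cwnd = 8 MSS (slow start, doubled)
RTT 4: cwnd = 16 MSS (slow start, doubled)
RTT 5: cwnd = 32 MSS (slow start, doubled)
RTT 6: cwnd = 33 MSS (congestion avoidance, +1)
RTT 7: cwnd = 34 MSS (congestion avoidance, +1)
RTT 8: cwnd = 35 MSS (congestion avoidance, +1)
RTT 9: cwnd = 36 MSS (congestion avoidance, +1)
RTT 10: cwnd = 37 MSS (congestion avoidance, +1)

37


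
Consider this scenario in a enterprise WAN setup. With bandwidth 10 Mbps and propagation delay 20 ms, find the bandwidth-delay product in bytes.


Given: bandwidth = 10 Mbps, delay = 20 ms
BDP in bits = 10 * 10^6 * 20 / 1000
BDP in bits = 200000
BDP in bytes = 200000 / 8 = 25000

25000


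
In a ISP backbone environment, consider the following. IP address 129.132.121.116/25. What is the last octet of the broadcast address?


Given: IP = 129.132.121.116, prefix = /25
Host bits = 32 - 25 = 7
Network last octet = 116 AND mask = 0
Host part size = 2^7 - 1 = 127
Broadcast last octet = 0 OR 127 = 127

127


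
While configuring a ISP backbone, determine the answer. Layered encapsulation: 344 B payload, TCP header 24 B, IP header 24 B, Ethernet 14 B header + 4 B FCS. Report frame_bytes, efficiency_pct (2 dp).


TCP segment = 344 + 24 = 368 B
IP packet = 368 + 24 = 392 B
Ethernet frame = 392 + 14 + 4 = 410 B
Efficiency = app / frame = 344 / 410 = 0.839024 = 83.9024% -> 83.90% (2 dp)

410, 83.90


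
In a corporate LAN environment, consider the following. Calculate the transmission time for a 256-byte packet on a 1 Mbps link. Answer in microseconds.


Given: packet = 256 bytes, bandwidth = 1 Mbps
Packet in bits = 256 * 8 = 2048 bits
Bandwidth = 1 * 10^6 = 1000000 bps
Time = 2048 / 1000000 seconds
Time in us = 2048 * 10^6 / 1000000 = 2048

2048


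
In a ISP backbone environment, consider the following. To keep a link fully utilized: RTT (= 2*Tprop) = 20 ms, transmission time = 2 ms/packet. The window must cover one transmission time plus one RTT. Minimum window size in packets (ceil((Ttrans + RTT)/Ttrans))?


Given: Ttrans = 2 ms, RTT = 20 ms (= 2 * Tprop, Tprop = 10 ms)
Time until first ACK returns = Ttrans + RTT = 2 + 20 = 22 ms
Need W * Ttrans >= Ttrans + RTT  ->  W >= (Ttrans + RTT) / Ttrans
(Ttrans + RTT) / Ttrans = 22 / 2 = 11
W_min = ceil(11) = 11

11


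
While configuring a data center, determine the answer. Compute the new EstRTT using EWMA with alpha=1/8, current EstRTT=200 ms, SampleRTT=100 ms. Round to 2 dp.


Given: EstRTT = 200 ms, SampleRTT = 100 ms, alpha = 1/8
New EstRTT = (1 - alpha) * EstRTT + alpha * SampleRTT
(7/8) * 200 = 175
(1/8) * 100 = 12.5
New EstRTT = 175 + 12.5 = 187.5 ms -> 187.50 ms (2 dp)

187.50


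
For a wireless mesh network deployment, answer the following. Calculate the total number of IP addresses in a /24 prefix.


Given: CIDR prefix /24
Host bits = 32 - 24 = 8
Total addresses = 2^8 = 256

256


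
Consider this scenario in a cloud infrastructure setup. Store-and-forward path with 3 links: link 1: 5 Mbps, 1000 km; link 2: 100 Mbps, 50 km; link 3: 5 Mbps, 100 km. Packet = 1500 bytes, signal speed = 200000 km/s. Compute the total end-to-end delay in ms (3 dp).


Packet = 1500 bytes = 12000 bits. Store-and-forward: sum (t_trans + t_prop) per link.
Link 1: t_trans = 12000/(5*10^6) s = 2.4000 ms; t_prop = 1000/200000 s = 5.0000 ms; subtotal = 7.4000 ms
Link 2: t_trans = 12000/(100*10^6) s = 0.1200 ms; t_prop = 50/200000 s = 0.2500 ms; subtotal = 0.3700 ms
Link 3: t_trans = 12000/(5*10^6) s = 2.4000 ms; t_prop = 100/200000 s = 0.5000 ms; subtotal = 2.9000 ms
End-to-end = 7.4000 + 0.3700 + 2.9000 = 10.6700 ms -> 10.670 ms (3 dp)

10.670


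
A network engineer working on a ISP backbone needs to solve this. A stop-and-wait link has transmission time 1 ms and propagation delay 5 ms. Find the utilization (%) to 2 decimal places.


Given: Ttrans = 1 ms, Tprop = 5 ms
RTT = 2 * Tprop = 2 * 5 = 10 ms
U = Ttrans / (Ttrans + RTT)
U = 1 / (1 + 10)
U = 1 / 11 = 0.090909
U% = 9.09%

9.09


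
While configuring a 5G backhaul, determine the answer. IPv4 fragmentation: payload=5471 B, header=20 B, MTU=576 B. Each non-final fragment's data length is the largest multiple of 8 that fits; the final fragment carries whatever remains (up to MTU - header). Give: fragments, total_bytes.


Max data per non-final fragment = floor((MTU - header)/8)*8 = floor((576 - 20)/8)*8 = floor(556/8)*8 = 552 B
Final fragment needs no 8-byte alignment: it can carry up to MTU - header = 556 B
Non-final fragments needed = ceil((payload - 556) / 552) = ceil(4915/552) = ceil(8.9040) = 9
Number of fragments = 9 + 1 = 10
Fragment sizes (data): 9 * 552 B + 503 B (last, 503 <= 556 OK)
Total bytes sent = payload + n_frags * header = 5471 + 10*20 = 5471 + 200 = 5671 B

10, 5671


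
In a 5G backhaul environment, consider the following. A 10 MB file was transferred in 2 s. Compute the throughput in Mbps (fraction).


Given: file = 10 MB, time = 2 s
File in Mb = 10 * 8 = 80 Mb
Throughput = 80 / 2 Mbps
Throughput = 40 Mbps

40


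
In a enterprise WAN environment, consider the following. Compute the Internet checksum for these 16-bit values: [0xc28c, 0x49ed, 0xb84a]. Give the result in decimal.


Given words: [0xc28c, 0x49ed, 0xb84a]
Step 1: Sum all words
Raw sum = 49804 + 18925 + 47178 = 115907
Step 2: Fold carry: (50371 + 1) = 50372
One's complement = ~50372 & 0xFFFF = 15163

15163


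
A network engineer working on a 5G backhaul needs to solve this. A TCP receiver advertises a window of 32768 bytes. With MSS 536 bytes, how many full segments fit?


Given: RWND = 32768 bytes, MSS = 536 bytes
Full segments = floor(RWND / MSS)
Full segments = floor(32768 / 536)
Full segments = floor(61.1343) = 61

61


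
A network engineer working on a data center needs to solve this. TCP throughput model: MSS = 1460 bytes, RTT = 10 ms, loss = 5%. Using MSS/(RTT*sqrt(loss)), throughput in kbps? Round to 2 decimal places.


Given: MSS = 1460 bytes, RTT = 10 ms, loss = 5%
RTT in seconds = 10 / 1000 = 0.01
Loss rate = 5% = 0.05
sqrt(loss) = sqrt(0.05) = 0.223606797750
Throughput (bytes/s) = 1460 / (0.01 * 0.223606797750) = 652931.8494
Throughput (kbps) = 652931.8494 * 8 / 1000 = 5223.454795 -> 5223.45 kbps (2 dp)

5223.45


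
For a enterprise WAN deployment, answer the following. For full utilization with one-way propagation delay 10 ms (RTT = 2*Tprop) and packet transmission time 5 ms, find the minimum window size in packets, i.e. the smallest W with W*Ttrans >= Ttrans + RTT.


Given: Ttrans = 5 ms, RTT = 20 ms (= 2 * Tprop, Tprop = 10 ms)
Time until first ACK returns = Ttrans + RTT = 5 + 20 = 25 ms
Need W * Ttrans >= Ttrans + RTT  ->  W >= (Ttrans + RTT) / Ttrans
(Ttrans + RTT) / Ttrans = 25 / 5 = 5
W_min = ceil(5) = 5

5


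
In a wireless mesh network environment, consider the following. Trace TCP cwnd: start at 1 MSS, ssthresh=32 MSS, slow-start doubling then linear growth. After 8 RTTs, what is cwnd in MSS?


RTT 0: cwnd = 1 MSS (initial)
RTT 1: cwnd = 2 MSS (slow start, doubled)
RTT 2: cwnd = 4 MSS (slow start, doubled)
RTT 3: cwnd = 8 MSS (slow start, doubled)
RTT 4: cwnd = 16 MSS (slow start, doubled)
RTT 5: cwnd = 32 MSS (slow start, doubled)
RTT 6: cwnd = 33 MSS (congestion avoidance, +1)
RTT 7: cwnd = 34 MSS (congestion avoidance, +1)
RTT 8: cwnd = 35 MSS (congestion avoidance, +1)

35
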